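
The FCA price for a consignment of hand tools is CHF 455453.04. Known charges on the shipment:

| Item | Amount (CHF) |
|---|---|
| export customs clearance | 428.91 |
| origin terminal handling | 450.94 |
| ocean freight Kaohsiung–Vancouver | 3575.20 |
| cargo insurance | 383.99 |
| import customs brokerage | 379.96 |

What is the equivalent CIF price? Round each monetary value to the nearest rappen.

Not relevant to the conversion: export clearance — on the seller under both FCA and CIF; already in the FCA price and stays in the CIF price. brokerage — on the buyer under both terms; not part of either seller's price.
From FCA to CIF, the seller additionally bears: origin terminal, freight, insurance.
CIF price = 455453.04 + 450.94 + 3575.20 + 383.99 = 459863.17

CIF price: CHF 459863.17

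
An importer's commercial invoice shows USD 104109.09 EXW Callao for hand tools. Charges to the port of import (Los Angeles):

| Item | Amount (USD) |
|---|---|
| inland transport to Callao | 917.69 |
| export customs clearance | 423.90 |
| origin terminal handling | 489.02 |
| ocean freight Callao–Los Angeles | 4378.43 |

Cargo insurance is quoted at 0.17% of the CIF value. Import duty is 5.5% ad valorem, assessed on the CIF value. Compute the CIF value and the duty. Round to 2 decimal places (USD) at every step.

CIF value: USD 110505.99; import duty: USD 6077.83

Let C be the CIF value. C = EXW price + pre-shipment costs + freight + 0.17% × C
C − 0.17% × C = 104109.09 + 917.69 + 423.90 + 489.02 + 4378.43
0.9983 × C = 110318.13
C = 110318.13 / 0.9983 = 110505.99
Insurance premium = 0.17% × 110505.99 = 187.86
Import duty = 110505.99 × 5.5% = 6077.83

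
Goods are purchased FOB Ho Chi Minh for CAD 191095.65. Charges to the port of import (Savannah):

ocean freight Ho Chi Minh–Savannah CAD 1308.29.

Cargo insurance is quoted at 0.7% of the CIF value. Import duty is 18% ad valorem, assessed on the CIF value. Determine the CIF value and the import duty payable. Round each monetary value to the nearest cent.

Let C be the CIF value. C = FOB price + freight + 0.7% × C
C − 0.7% × C = 191095.65 + 1308.29
0.993 × C = 192403.94
C = 192403.94 / 0.993 = 193760.26
Insurance premium = 0.7% × 193760.26 = 1356.32
Import duty = 193760.26 × 18% = 34876.85

CIF value: CAD 193760.26; import duty: CAD 34876.85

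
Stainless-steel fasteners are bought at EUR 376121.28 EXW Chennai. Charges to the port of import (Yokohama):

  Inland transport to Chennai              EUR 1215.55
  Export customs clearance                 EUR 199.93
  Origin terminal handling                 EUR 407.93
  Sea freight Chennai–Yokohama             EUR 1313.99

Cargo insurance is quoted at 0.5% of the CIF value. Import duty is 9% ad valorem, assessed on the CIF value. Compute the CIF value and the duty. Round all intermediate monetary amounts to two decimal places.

CIF value: EUR 381164.50; import duty: EUR 34304.81

Let C be the CIF value. C = EXW price + pre-shipment costs + freight + 0.5% × C
C − 0.5% × C = 376121.28 + 1215.55 + 199.93 + 407.93 + 1313.99
0.995 × C = 379258.68
C = 379258.68 / 0.995 = 381164.50
Insurance premium = 0.5% × 381164.50 = 1905.82
Import duty = 381164.50 × 9% = 34304.81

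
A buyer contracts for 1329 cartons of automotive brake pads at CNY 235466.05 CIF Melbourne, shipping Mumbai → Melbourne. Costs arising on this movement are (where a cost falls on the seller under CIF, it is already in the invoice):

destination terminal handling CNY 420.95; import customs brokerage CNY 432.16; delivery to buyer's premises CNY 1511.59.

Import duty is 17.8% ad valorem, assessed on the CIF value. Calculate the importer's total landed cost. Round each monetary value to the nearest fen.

Total landed cost: CNY 279743.71

CIF: the seller pays costs through ocean freight and marine insurance to the destination port.
The CIF price already equals the CIF value: 235466.05
Import duty = 235466.05 × 17.8% = 41912.96
Buyer bears: destination terminal 420.95 + brokerage 432.16 + delivery 1511.59 + duty 41912.96 = 44277.66
Landed cost = invoice 235466.05 + 44277.66 = 279743.71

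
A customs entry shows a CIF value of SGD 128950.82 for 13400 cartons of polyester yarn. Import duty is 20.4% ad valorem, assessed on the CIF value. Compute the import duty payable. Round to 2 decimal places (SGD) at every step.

Import duty: SGD 26305.97

Import duty = 128950.82 × 20.4% = 26305.97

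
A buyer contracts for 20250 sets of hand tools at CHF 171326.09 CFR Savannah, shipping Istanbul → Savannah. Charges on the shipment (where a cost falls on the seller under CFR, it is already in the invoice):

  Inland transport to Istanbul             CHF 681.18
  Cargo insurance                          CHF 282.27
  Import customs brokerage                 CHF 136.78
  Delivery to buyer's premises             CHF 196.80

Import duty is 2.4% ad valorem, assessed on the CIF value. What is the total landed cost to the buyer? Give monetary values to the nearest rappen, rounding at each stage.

CFR: the seller pays costs through ocean freight to the destination port, but not insurance.
Already in the invoice (seller's account under CFR): inland to port — exclude.
CIF value = CFR price + insurance = 171326.09 + 282.27 = 171608.36
Import duty = 171608.36 × 2.4% = 4118.60
Buyer bears: insurance 282.27 + brokerage 136.78 + delivery 196.80 + duty 4118.60 = 4734.45
Landed cost = invoice 171326.09 + 4734.45 = 176060.54

Total landed cost: CHF 176060.54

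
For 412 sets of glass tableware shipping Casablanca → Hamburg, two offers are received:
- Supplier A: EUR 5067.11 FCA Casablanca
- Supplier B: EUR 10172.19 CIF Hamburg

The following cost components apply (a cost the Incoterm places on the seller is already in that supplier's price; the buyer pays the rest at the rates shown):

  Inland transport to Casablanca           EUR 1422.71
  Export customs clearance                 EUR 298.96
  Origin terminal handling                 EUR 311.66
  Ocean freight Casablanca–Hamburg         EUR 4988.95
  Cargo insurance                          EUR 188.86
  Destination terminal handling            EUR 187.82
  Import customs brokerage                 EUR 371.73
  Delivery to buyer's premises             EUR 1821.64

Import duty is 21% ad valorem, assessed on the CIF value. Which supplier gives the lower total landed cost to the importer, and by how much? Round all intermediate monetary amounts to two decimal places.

Supplier A (FCA):
CIF value = FCA price + origin terminal + freight + insurance = 5067.11 + 311.66 + 4988.95 + 188.86 = 10556.58
Import duty = 10556.58 × 21% = 2216.88
Buyer bears (A): 311.66 + 4988.95 + 188.86 + 187.82 + 371.73 + 1821.64 = 7870.66
Landed cost (A) = invoice 5067.11 + 7870.66 + duty 2216.88 = 15154.65
Supplier B (CIF):
The CIF price already equals the CIF value: 10172.19
Import duty = 10172.19 × 21% = 2136.16
Buyer bears (B): 187.82 + 371.73 + 1821.64 = 2381.19
Landed cost (B) = invoice 10172.19 + 2381.19 + duty 2136.16 = 14689.54
Difference = |15154.65 − 14689.54| = 465.11

Supplier B is cheaper by EUR 465.11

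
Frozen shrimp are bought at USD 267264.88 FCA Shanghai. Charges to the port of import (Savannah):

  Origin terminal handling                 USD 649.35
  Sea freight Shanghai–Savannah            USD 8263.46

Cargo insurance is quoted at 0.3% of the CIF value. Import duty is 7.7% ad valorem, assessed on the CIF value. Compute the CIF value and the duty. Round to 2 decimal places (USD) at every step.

Let C be the CIF value. C = FCA price + pre-shipment costs + freight + 0.3% × C
C − 0.3% × C = 267264.88 + 649.35 + 8263.46
0.997 × C = 276177.69
C = 276177.69 / 0.997 = 277008.72
Insurance premium = 0.3% × 277008.72 = 831.03
Import duty = 277008.72 × 7.7% = 21329.67

CIF value: USD 277008.72; import duty: USD 21329.67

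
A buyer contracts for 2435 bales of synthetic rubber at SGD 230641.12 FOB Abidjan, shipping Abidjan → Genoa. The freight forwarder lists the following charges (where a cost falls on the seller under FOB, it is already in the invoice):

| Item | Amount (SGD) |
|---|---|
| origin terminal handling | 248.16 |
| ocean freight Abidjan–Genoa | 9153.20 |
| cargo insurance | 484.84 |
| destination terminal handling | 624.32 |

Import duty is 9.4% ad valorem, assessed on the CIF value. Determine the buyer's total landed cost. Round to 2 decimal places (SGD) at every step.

Total landed cost: SGD 263489.72

FOB: the seller bears costs until goods are on board at the origin port; the buyer bears freight, insurance and all costs thereafter.
Already in the invoice (seller's account under FOB): origin terminal — exclude.
CIF value = FOB price + freight + insurance = 230641.12 + 9153.20 + 484.84 = 240279.16
Import duty = 240279.16 × 9.4% = 22586.24
Buyer bears: freight 9153.20 + insurance 484.84 + destination terminal 624.32 + duty 22586.24 = 32848.60
Landed cost = invoice 230641.12 + 32848.60 = 263489.72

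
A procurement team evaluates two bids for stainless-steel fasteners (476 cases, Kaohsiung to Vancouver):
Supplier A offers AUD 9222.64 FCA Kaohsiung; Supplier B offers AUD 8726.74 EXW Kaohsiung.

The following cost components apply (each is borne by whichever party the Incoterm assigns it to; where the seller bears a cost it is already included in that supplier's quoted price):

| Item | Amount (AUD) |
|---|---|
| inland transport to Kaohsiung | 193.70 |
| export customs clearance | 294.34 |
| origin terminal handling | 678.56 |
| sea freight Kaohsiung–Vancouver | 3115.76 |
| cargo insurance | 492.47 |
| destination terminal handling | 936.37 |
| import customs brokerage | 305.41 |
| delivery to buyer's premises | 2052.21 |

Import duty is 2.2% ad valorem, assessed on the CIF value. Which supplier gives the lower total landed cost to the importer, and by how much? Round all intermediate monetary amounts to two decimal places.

Supplier B is cheaper by AUD 8.04

Supplier A (FCA):
CIF value = FCA price + origin terminal + freight + insurance = 9222.64 + 678.56 + 3115.76 + 492.47 = 13509.43
Import duty = 13509.43 × 2.2% = 297.21
Buyer bears (A): 678.56 + 3115.76 + 492.47 + 936.37 + 305.41 + 2052.21 = 7580.78
Landed cost (A) = invoice 9222.64 + 7580.78 + duty 297.21 = 17100.63
Supplier B (EXW):
CIF value = EXW price + inland to port + export clearance + origin terminal + freight + insurance = 8726.74 + 193.70 + 294.34 + 678.56 + 3115.76 + 492.47 = 13501.57
Import duty = 13501.57 × 2.2% = 297.03
Buyer bears (B): 193.70 + 294.34 + 678.56 + 3115.76 + 492.47 + 936.37 + 305.41 + 2052.21 = 8068.82
Landed cost (B) = invoice 8726.74 + 8068.82 + duty 297.03 = 17092.59
Difference = |17100.63 − 17092.59| = 8.04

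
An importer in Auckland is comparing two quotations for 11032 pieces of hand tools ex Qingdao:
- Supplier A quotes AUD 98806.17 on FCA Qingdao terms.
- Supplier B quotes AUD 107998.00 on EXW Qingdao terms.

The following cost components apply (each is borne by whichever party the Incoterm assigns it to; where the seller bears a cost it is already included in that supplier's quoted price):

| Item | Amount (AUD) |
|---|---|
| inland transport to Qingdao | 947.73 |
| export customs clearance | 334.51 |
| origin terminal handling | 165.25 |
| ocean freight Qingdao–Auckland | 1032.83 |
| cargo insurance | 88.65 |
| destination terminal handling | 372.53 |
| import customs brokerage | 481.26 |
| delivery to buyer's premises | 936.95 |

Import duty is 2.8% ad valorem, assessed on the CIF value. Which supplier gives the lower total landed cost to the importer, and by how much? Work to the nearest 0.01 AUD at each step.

Supplier A is cheaper by AUD 10767.35

Supplier A (FCA):
CIF value = FCA price + origin terminal + freight + insurance = 98806.17 + 165.25 + 1032.83 + 88.65 = 100092.90
Import duty = 100092.90 × 2.8% = 2802.60
Buyer bears (A): 165.25 + 1032.83 + 88.65 + 372.53 + 481.26 + 936.95 = 3077.47
Landed cost (A) = invoice 98806.17 + 3077.47 + duty 2802.60 = 104686.24
Supplier B (EXW):
CIF value = EXW price + inland to port + export clearance + origin terminal + freight + insurance = 107998.00 + 947.73 + 334.51 + 165.25 + 1032.83 + 88.65 = 110566.97
Import duty = 110566.97 × 2.8% = 3095.88
Buyer bears (B): 947.73 + 334.51 + 165.25 + 1032.83 + 88.65 + 372.53 + 481.26 + 936.95 = 4359.71
Landed cost (B) = invoice 107998.00 + 4359.71 + duty 3095.88 = 115453.59
Difference = |104686.24 − 115453.59| = 10767.35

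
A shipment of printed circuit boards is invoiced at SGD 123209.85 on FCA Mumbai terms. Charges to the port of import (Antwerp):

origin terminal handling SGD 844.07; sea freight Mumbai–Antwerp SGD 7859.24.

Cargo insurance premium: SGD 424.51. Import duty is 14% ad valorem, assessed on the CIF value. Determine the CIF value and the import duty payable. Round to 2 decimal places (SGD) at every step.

CIF = FCA price + pre-shipment costs + freight + insurance
CIF = 123209.85 + 844.07 + 7859.24 + 424.51 = 132337.67
Import duty = 132337.67 × 14% = 18527.27

CIF value: SGD 132337.67; import duty: SGD 18527.27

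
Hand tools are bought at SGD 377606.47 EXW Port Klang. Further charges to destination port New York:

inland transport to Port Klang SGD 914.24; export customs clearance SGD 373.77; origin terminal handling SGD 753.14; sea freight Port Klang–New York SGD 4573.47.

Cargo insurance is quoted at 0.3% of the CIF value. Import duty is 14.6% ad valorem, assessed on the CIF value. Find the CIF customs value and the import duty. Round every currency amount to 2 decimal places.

Let C be the CIF value. C = EXW price + pre-shipment costs + freight + 0.3% × C
C − 0.3% × C = 377606.47 + 914.24 + 373.77 + 753.14 + 4573.47
0.997 × C = 384221.09
C = 384221.09 / 0.997 = 385377.22
Insurance premium = 0.3% × 385377.22 = 1156.13
Import duty = 385377.22 × 14.6% = 56265.07

CIF value: SGD 385377.22; import duty: SGD 56265.07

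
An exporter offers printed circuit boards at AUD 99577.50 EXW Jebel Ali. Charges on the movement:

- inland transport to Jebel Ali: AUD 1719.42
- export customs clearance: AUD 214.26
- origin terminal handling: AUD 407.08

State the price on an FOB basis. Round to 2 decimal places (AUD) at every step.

From EXW to FOB, the seller additionally bears: inland to port, export clearance, origin terminal.
FOB price = 99577.50 + 1719.42 + 214.26 + 407.08 = 101918.26

FOB price: AUD 101918.26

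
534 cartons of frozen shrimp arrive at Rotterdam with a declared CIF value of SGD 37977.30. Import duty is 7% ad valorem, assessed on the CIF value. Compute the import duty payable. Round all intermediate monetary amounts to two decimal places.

Import duty = 37977.30 × 7% = 2658.41

Import duty: SGD 2658.41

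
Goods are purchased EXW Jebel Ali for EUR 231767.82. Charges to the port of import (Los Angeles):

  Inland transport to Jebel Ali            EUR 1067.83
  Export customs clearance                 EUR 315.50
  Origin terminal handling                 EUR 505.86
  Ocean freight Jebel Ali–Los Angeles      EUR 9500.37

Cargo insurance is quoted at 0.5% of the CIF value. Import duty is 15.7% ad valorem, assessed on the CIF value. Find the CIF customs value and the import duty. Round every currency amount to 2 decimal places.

Let C be the CIF value. C = EXW price + pre-shipment costs + freight + 0.5% × C
C − 0.5% × C = 231767.82 + 1067.83 + 315.50 + 505.86 + 9500.37
0.995 × C = 243157.38
C = 243157.38 / 0.995 = 244379.28
Insurance premium = 0.5% × 244379.28 = 1221.90
Import duty = 244379.28 × 15.7% = 38367.55

CIF value: EUR 244379.28; import duty: EUR 38367.55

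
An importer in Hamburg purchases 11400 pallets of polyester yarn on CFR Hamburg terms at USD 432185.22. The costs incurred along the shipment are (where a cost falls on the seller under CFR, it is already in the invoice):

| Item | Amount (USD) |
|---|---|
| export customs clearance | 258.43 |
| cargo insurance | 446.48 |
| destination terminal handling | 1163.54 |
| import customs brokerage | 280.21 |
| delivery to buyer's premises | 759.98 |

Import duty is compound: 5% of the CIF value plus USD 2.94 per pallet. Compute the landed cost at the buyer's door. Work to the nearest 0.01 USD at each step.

Total landed cost: USD 489983.02

CFR: the seller pays costs through ocean freight to the destination port, but not insurance.
Already in the invoice (seller's account under CFR): export clearance — exclude.
CIF value = CFR price + insurance = 432185.22 + 446.48 = 432631.70
Ad valorem component: 432631.70 × 5% = 21631.59
Specific component: 11400 × 2.94 = 33516.00
Import duty = 21631.59 + 33516.00 = 55147.59
Buyer bears: insurance 446.48 + destination terminal 1163.54 + brokerage 280.21 + delivery 759.98 + duty 55147.59 = 57797.80
Landed cost = invoice 432185.22 + 57797.80 = 489983.02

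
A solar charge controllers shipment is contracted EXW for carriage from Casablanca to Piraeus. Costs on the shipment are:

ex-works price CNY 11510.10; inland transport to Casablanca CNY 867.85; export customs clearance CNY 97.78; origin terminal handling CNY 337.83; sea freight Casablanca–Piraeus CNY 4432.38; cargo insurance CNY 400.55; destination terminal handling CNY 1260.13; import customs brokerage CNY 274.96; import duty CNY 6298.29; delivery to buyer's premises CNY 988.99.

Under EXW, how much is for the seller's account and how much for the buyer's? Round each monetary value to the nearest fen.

Seller: CNY 11510.10; buyer: CNY 14958.76

EXW: the seller makes goods available at their premises; the buyer bears all onward costs.
Seller's account: goods 11510.10 = 11510.10
Buyer's account: inland to port 867.85 + export clearance 97.78 + origin terminal 337.83 + freight 4432.38 + insurance 400.55 + destination terminal 1260.13 + brokerage 274.96 + duty 6298.29 + delivery 988.99 = 14958.76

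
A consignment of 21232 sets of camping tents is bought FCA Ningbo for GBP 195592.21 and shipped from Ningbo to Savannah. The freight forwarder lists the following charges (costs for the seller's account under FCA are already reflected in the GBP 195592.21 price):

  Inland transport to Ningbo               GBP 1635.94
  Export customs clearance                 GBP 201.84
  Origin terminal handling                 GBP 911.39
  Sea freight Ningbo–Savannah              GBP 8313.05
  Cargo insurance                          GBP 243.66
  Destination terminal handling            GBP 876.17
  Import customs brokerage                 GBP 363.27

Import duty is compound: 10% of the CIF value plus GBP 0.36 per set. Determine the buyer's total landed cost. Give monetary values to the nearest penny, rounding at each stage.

Total landed cost: GBP 234449.30

FCA: the seller delivers export-cleared goods to the carrier; the buyer bears costs from that point.
Already in the invoice (seller's account under FCA): inland to port, export clearance — exclude.
CIF value = FCA price + origin terminal + freight + insurance = 195592.21 + 911.39 + 8313.05 + 243.66 = 205060.31
Ad valorem component: 205060.31 × 10% = 20506.03
Specific component: 21232 × 0.36 = 7643.52
Import duty = 20506.03 + 7643.52 = 28149.55
Buyer bears: origin terminal 911.39 + freight 8313.05 + insurance 243.66 + destination terminal 876.17 + brokerage 363.27 + duty 28149.55 = 38857.09
Landed cost = invoice 195592.21 + 38857.09 = 234449.30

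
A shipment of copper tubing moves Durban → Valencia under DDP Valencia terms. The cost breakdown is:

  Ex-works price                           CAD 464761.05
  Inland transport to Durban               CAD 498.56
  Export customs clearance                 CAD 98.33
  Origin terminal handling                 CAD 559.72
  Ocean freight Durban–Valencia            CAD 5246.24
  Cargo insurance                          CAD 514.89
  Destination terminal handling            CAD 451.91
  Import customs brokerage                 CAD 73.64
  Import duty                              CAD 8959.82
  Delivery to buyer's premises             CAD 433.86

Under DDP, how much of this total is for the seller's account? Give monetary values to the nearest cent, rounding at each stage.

Seller's account: CAD 481598.02

DDP: the seller bears all costs including import duty.
Seller's account: goods 464761.05 + inland to port 498.56 + export clearance 98.33 + origin terminal 559.72 + freight 5246.24 + insurance 514.89 + destination terminal 451.91 + brokerage 73.64 + duty 8959.82 + delivery 433.86 = 481598.02
Buyer's account: 0.00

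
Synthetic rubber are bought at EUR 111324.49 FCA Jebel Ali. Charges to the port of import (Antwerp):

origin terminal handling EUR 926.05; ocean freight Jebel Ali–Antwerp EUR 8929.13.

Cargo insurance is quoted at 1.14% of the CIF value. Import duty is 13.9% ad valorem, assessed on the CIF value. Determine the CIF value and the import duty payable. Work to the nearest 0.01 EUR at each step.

Let C be the CIF value. C = FCA price + pre-shipment costs + freight + 1.14% × C
C − 1.14% × C = 111324.49 + 926.05 + 8929.13
0.9886 × C = 121179.67
C = 121179.67 / 0.9886 = 122577.05
Insurance premium = 1.14% × 122577.05 = 1397.38
Import duty = 122577.05 × 13.9% = 17038.21

CIF value: EUR 122577.05; import duty: EUR 17038.21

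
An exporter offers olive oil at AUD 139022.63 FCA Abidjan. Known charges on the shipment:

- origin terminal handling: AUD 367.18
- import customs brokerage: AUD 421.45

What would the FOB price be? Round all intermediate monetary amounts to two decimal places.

Not relevant to the conversion: brokerage — on the buyer under both terms; not part of either seller's price.
From FCA to FOB, the seller additionally bears: origin terminal.
FOB price = 139022.63 + 367.18 = 139389.81

FOB price: AUD 139389.81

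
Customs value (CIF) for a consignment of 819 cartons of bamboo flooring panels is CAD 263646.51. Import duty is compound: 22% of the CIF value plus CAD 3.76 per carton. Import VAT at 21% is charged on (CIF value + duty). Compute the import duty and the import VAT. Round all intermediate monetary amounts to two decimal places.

Ad valorem component: 263646.51 × 22% = 58002.23
Specific component: 819 × 3.76 = 3079.44
Import duty = 58002.23 + 3079.44 = 61081.67
VAT base = CIF + duty = 263646.51 + 61081.67 = 324728.18
Import VAT = 324728.18 × 21% = 68192.92

Import duty: CAD 61081.67; import VAT: CAD 68192.92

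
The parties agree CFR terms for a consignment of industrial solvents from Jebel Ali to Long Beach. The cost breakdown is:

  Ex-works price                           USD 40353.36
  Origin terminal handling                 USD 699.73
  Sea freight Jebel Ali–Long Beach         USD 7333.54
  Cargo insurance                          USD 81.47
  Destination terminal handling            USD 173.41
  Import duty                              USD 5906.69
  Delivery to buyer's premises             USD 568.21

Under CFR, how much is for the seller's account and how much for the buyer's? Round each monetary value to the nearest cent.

CFR: the seller pays costs through ocean freight to the destination port, but not insurance.
Seller's account: goods 40353.36 + origin terminal 699.73 + freight 7333.54 = 48386.63
Buyer's account: insurance 81.47 + destination terminal 173.41 + duty 5906.69 + delivery 568.21 = 6729.78

Seller: USD 48386.63; buyer: USD 6729.78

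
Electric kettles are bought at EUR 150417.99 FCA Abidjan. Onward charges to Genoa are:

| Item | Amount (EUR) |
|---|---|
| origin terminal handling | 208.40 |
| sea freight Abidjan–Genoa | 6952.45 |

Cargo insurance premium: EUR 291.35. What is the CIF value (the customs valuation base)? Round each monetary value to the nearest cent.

CIF = FCA price + pre-shipment costs + freight + insurance
CIF = 150417.99 + 208.40 + 6952.45 + 291.35 = 157870.19

CIF value: EUR 157870.19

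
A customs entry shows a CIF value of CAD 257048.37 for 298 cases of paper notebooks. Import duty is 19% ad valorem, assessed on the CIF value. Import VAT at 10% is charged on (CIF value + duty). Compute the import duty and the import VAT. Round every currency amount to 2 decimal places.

Import duty: CAD 48839.19; import VAT: CAD 30588.76

Import duty = 257048.37 × 19% = 48839.19
VAT base = CIF + duty = 257048.37 + 48839.19 = 305887.56
Import VAT = 305887.56 × 10% = 30588.76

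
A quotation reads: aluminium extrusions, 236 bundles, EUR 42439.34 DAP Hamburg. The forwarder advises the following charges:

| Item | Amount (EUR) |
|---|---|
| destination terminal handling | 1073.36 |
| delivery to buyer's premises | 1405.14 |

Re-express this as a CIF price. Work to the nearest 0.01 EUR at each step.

CIF price: EUR 39960.84

From DAP to CIF, the seller no longer bears: destination terminal, delivery.
CIF price = 42439.34 − 1073.36 − 1405.14 = 39960.84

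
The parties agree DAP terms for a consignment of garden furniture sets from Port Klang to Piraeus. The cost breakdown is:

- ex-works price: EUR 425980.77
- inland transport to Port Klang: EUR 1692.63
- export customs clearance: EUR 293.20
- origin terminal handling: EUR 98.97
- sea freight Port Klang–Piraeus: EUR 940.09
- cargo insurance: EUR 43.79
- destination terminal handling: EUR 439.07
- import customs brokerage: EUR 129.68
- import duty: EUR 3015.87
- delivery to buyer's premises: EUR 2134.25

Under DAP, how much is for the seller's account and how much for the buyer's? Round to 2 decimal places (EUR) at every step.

DAP: the seller bears all costs to the named destination except import duty and clearance.
Seller's account: goods 425980.77 + inland to port 1692.63 + export clearance 293.20 + origin terminal 98.97 + freight 940.09 + insurance 43.79 + destination terminal 439.07 + delivery 2134.25 = 431622.77
Buyer's account: brokerage 129.68 + duty 3015.87 = 3145.55

Seller: EUR 431622.77; buyer: EUR 3145.55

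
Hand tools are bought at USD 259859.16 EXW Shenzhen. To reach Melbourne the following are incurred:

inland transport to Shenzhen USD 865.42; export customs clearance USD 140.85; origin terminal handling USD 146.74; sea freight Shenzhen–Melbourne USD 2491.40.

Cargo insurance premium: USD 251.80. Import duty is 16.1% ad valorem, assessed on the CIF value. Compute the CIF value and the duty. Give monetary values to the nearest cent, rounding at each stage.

CIF = EXW price + pre-shipment costs + freight + insurance
CIF = 259859.16 + 865.42 + 140.85 + 146.74 + 2491.40 + 251.80 = 263755.37
Import duty = 263755.37 × 16.1% = 42464.61

CIF value: USD 263755.37; import duty: USD 42464.61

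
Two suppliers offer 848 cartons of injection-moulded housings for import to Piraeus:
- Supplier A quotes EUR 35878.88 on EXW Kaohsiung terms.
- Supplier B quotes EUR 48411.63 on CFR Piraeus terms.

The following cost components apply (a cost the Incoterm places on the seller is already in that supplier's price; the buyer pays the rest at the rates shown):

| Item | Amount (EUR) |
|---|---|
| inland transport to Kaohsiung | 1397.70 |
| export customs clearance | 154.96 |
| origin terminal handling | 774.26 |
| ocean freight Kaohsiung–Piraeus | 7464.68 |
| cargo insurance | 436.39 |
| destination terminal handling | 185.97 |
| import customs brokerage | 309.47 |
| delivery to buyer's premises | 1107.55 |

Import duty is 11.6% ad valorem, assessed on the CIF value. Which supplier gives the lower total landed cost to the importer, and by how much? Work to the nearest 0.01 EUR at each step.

Supplier A is cheaper by EUR 3059.12

Supplier A (EXW):
CIF value = EXW price + inland to port + export clearance + origin terminal + freight + insurance = 35878.88 + 1397.70 + 154.96 + 774.26 + 7464.68 + 436.39 = 46106.87
Import duty = 46106.87 × 11.6% = 5348.40
Buyer bears (A): 1397.70 + 154.96 + 774.26 + 7464.68 + 436.39 + 185.97 + 309.47 + 1107.55 = 11830.98
Landed cost (A) = invoice 35878.88 + 11830.98 + duty 5348.40 = 53058.26
Supplier B (CFR):
CIF value = CFR price + insurance = 48411.63 + 436.39 = 48848.02
Import duty = 48848.02 × 11.6% = 5666.37
Buyer bears (B): 436.39 + 185.97 + 309.47 + 1107.55 = 2039.38
Landed cost (B) = invoice 48411.63 + 2039.38 + duty 5666.37 = 56117.38
Difference = |53058.26 − 56117.38| = 3059.12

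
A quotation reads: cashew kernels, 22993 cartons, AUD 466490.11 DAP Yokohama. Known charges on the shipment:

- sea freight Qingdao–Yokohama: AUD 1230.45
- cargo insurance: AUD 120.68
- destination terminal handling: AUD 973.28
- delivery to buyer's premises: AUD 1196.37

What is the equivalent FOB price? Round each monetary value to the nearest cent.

FOB price: AUD 462969.33

From DAP to FOB, the seller no longer bears: freight, insurance, destination terminal, delivery.
FOB price = 466490.11 − 1230.45 − 120.68 − 973.28 − 1196.37 = 462969.33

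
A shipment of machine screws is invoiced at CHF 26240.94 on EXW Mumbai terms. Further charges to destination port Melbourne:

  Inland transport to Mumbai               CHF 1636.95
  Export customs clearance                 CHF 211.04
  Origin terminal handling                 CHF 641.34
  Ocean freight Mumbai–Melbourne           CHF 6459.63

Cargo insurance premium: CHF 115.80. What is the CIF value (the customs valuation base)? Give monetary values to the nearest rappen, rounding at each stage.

CIF value: CHF 35305.70

CIF = EXW price + pre-shipment costs + freight + insurance
CIF = 26240.94 + 1636.95 + 211.04 + 641.34 + 6459.63 + 115.80 = 35305.70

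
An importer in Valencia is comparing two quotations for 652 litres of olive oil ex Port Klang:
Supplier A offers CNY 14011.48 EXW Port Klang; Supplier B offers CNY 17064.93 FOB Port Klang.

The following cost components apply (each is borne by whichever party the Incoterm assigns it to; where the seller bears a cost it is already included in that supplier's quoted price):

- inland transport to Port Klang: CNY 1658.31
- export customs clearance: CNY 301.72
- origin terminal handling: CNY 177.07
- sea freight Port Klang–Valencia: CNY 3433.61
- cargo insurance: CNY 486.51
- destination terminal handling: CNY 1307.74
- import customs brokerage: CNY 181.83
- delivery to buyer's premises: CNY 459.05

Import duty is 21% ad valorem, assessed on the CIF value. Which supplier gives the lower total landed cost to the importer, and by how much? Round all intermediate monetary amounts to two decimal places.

Supplier A (EXW):
CIF value = EXW price + inland to port + export clearance + origin terminal + freight + insurance = 14011.48 + 1658.31 + 301.72 + 177.07 + 3433.61 + 486.51 = 20068.70
Import duty = 20068.70 × 21% = 4214.43
Buyer bears (A): 1658.31 + 301.72 + 177.07 + 3433.61 + 486.51 + 1307.74 + 181.83 + 459.05 = 8005.84
Landed cost (A) = invoice 14011.48 + 8005.84 + duty 4214.43 = 26231.75
Supplier B (FOB):
CIF value = FOB price + freight + insurance = 17064.93 + 3433.61 + 486.51 = 20985.05
Import duty = 20985.05 × 21% = 4406.86
Buyer bears (B): 3433.61 + 486.51 + 1307.74 + 181.83 + 459.05 = 5868.74
Landed cost (B) = invoice 17064.93 + 5868.74 + duty 4406.86 = 27340.53
Difference = |26231.75 − 27340.53| = 1108.78

Supplier A is cheaper by CNY 1108.78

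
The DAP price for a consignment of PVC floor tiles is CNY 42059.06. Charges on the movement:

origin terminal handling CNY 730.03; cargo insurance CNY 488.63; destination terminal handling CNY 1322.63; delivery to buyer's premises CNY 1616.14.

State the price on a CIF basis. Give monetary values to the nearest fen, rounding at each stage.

CIF price: CNY 39120.29

Not relevant to the conversion: insurance, origin terminal — on the seller under both DAP and CIF; already in the DAP price and stays in the CIF price.
From DAP to CIF, the seller no longer bears: destination terminal, delivery.
CIF price = 42059.06 − 1322.63 − 1616.14 = 39120.29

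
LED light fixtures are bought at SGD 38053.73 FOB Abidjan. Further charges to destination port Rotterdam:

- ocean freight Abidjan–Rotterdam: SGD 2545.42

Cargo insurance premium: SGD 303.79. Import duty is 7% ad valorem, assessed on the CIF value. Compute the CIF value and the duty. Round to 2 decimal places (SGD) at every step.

CIF value: SGD 40902.94; import duty: SGD 2863.21

CIF = FOB price + freight + insurance
CIF = 38053.73 + 2545.42 + 303.79 = 40902.94
Import duty = 40902.94 × 7% = 2863.21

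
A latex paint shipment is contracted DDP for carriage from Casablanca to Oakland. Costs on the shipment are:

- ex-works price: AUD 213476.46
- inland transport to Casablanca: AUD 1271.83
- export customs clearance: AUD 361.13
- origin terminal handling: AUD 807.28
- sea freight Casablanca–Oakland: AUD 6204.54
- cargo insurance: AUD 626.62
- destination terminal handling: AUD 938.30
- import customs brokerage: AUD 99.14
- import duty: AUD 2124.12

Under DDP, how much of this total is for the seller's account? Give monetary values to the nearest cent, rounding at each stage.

Seller's account: AUD 225909.42

DDP: the seller bears all costs including import duty.
Seller's account: goods 213476.46 + inland to port 1271.83 + export clearance 361.13 + origin terminal 807.28 + freight 6204.54 + insurance 626.62 + destination terminal 938.30 + brokerage 99.14 + duty 2124.12 = 225909.42
Buyer's account: 0.00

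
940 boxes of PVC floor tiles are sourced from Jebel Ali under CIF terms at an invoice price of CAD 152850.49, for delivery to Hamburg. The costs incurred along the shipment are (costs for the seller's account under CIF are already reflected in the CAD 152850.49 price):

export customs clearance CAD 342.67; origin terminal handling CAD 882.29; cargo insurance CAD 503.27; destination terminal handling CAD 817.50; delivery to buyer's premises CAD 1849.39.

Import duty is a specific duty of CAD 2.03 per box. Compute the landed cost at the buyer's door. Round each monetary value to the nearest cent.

Total landed cost: CAD 157425.58

CIF: the seller pays costs through ocean freight and marine insurance to the destination port.
Already in the invoice (seller's account under CIF): export clearance, origin terminal, insurance — exclude.
The CIF price already equals the CIF value: 152850.49
Import duty = 940 × 2.03 = 1908.20
Buyer bears: destination terminal 817.50 + delivery 1849.39 + duty 1908.20 = 4575.09
Landed cost = invoice 152850.49 + 4575.09 = 157425.58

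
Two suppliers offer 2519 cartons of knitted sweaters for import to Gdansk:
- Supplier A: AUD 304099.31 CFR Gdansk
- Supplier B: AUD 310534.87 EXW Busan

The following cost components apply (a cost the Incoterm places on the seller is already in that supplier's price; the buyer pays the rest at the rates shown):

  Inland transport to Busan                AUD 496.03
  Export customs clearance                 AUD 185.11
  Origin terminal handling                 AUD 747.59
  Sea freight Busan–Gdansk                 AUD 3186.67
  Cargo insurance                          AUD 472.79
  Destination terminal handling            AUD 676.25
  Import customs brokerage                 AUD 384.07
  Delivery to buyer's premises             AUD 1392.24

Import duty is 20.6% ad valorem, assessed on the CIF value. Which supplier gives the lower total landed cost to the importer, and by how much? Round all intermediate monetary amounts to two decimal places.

Supplier A is cheaper by AUD 13327.46

Supplier A (CFR):
CIF value = CFR price + insurance = 304099.31 + 472.79 = 304572.10
Import duty = 304572.10 × 20.6% = 62741.85
Buyer bears (A): 472.79 + 676.25 + 384.07 + 1392.24 = 2925.35
Landed cost (A) = invoice 304099.31 + 2925.35 + duty 62741.85 = 369766.51
Supplier B (EXW):
CIF value = EXW price + inland to port + export clearance + origin terminal + freight + insurance = 310534.87 + 496.03 + 185.11 + 747.59 + 3186.67 + 472.79 = 315623.06
Import duty = 315623.06 × 20.6% = 65018.35
Buyer bears (B): 496.03 + 185.11 + 747.59 + 3186.67 + 472.79 + 676.25 + 384.07 + 1392.24 = 7540.75
Landed cost (B) = invoice 310534.87 + 7540.75 + duty 65018.35 = 383093.97
Difference = |369766.51 − 383093.97| = 13327.46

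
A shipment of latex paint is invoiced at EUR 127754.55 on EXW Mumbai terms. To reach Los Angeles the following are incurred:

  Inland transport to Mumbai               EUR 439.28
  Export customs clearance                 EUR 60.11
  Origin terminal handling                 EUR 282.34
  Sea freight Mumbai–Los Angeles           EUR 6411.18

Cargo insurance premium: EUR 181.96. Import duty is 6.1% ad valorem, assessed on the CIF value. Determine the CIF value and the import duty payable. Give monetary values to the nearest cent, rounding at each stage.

CIF = EXW price + pre-shipment costs + freight + insurance
CIF = 127754.55 + 439.28 + 60.11 + 282.34 + 6411.18 + 181.96 = 135129.42
Import duty = 135129.42 × 6.1% = 8242.89

CIF value: EUR 135129.42; import duty: EUR 8242.89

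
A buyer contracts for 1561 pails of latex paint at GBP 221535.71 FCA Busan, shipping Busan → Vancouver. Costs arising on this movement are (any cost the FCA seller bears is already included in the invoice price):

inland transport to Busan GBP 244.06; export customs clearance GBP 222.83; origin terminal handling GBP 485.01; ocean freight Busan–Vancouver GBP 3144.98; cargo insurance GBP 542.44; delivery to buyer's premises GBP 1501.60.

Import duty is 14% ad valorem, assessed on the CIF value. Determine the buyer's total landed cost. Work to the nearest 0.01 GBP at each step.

Total landed cost: GBP 258808.88

FCA: the seller delivers export-cleared goods to the carrier; the buyer bears costs from that point.
Already in the invoice (seller's account under FCA): inland to port, export clearance — exclude.
CIF value = FCA price + origin terminal + freight + insurance = 221535.71 + 485.01 + 3144.98 + 542.44 = 225708.14
Import duty = 225708.14 × 14% = 31599.14
Buyer bears: origin terminal 485.01 + freight 3144.98 + insurance 542.44 + delivery 1501.60 + duty 31599.14 = 37273.17
Landed cost = invoice 221535.71 + 37273.17 = 258808.88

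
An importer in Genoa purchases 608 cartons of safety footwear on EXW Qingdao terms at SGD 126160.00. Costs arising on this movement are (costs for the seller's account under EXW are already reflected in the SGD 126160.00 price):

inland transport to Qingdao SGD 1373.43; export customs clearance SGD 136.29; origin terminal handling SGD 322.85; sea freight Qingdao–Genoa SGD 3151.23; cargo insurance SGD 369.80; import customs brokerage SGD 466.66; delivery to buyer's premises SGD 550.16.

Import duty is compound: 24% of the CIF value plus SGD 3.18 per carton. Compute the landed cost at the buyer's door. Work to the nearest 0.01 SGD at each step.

Total landed cost: SGD 166027.12

EXW: the seller makes goods available at their premises; the buyer bears all onward costs.
CIF value = EXW price + inland to port + export clearance + origin terminal + freight + insurance = 126160.00 + 1373.43 + 136.29 + 322.85 + 3151.23 + 369.80 = 131513.60
Ad valorem component: 131513.60 × 24% = 31563.26
Specific component: 608 × 3.18 = 1933.44
Import duty = 31563.26 + 1933.44 = 33496.70
Buyer bears: inland to port 1373.43 + export clearance 136.29 + origin terminal 322.85 + freight 3151.23 + insurance 369.80 + brokerage 466.66 + delivery 550.16 + duty 33496.70 = 39867.12
Landed cost = invoice 126160.00 + 39867.12 = 166027.12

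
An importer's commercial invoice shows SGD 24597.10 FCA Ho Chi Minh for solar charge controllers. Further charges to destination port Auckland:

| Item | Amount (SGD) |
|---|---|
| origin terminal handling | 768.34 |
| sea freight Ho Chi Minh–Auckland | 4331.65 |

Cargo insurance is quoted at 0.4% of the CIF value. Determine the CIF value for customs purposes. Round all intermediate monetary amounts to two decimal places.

CIF value: SGD 29816.36

Let C be the CIF value. C = FCA price + pre-shipment costs + freight + 0.4% × C
C − 0.4% × C = 24597.10 + 768.34 + 4331.65
0.996 × C = 29697.09
C = 29697.09 / 0.996 = 29816.36
Insurance premium = 0.4% × 29816.36 = 119.27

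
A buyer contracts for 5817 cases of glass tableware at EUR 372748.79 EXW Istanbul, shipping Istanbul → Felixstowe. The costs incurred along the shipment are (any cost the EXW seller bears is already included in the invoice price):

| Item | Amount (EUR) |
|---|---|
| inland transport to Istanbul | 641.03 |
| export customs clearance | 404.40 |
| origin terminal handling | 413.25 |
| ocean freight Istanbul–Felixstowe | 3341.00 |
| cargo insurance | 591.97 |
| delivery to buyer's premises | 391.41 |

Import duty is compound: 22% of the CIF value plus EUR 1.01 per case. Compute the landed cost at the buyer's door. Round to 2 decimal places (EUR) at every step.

EXW: the seller makes goods available at their premises; the buyer bears all onward costs.
CIF value = EXW price + inland to port + export clearance + origin terminal + freight + insurance = 372748.79 + 641.03 + 404.40 + 413.25 + 3341.00 + 591.97 = 378140.44
Ad valorem component: 378140.44 × 22% = 83190.90
Specific component: 5817 × 1.01 = 5875.17
Import duty = 83190.90 + 5875.17 = 89066.07
Buyer bears: inland to port 641.03 + export clearance 404.40 + origin terminal 413.25 + freight 3341.00 + insurance 591.97 + delivery 391.41 + duty 89066.07 = 94849.13
Landed cost = invoice 372748.79 + 94849.13 = 467597.92

Total landed cost: EUR 467597.92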